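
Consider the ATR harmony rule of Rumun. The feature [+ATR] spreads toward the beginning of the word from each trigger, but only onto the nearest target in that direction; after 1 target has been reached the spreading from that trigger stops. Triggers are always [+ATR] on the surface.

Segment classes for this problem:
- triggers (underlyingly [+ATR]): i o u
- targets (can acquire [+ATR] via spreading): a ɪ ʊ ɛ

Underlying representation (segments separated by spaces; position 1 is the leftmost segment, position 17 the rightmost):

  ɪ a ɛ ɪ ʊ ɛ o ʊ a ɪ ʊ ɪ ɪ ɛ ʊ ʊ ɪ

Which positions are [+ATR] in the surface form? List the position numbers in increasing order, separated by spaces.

From /o/ at 7 leftward: 6 /ɛ/ → [+ATR]; bound reached.
Targets with no active source: positions 1 2 3 4 5 8 9 10 11 12 13 14 15 16 17 stay [-ATR].

6 7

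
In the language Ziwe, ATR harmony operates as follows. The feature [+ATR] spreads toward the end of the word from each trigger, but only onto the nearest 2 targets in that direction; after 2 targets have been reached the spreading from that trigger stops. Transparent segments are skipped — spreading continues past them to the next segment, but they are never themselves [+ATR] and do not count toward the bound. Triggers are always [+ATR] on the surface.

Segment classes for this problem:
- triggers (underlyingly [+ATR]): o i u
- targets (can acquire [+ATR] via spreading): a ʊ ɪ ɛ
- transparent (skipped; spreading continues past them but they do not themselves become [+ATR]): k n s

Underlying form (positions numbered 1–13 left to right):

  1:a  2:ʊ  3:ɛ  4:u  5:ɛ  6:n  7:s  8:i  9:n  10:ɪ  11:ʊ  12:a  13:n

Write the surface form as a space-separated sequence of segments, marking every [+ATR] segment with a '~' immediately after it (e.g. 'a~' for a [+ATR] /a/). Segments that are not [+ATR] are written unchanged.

a ʊ ɛ u~ ɛ~ n s i~ n ɪ~ ʊ~ a n

From /u/ at 4 rightward: 5 /ɛ/ → [+ATR]; 6 /n/ transparent; 7 /s/ transparent; 8 /i/ is itself a trigger — this domain ends here.
From /i/ at 8 rightward: 9 /n/ transparent; 10 /ɪ/ → [+ATR]; 11 /ʊ/ → [+ATR]; bound reached.
Targets with no active source: positions 1 2 3 12 stay [-ATR].
[+ATR] positions on the surface: 4 5 8 10 11.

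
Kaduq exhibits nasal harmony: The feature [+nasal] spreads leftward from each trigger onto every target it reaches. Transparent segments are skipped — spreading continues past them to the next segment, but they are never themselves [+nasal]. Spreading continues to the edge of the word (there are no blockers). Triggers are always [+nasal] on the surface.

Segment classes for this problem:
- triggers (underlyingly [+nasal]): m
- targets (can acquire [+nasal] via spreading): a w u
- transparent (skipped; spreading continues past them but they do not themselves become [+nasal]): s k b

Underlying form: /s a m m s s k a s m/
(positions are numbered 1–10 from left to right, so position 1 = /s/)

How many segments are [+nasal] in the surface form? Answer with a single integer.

From /m/ at 3 leftward: 2 /a/ → [+nasal]; 1 /s/ transparent; word edge.
From /m/ at 4 leftward: 3 /m/ is itself a trigger — this domain ends here.
From /m/ at 10 leftward: 9 /s/ transparent; 8 /a/ → [+nasal]; 7 /k/ transparent; 6 /s/ transparent; 5 /s/ transparent; 4 /m/ is itself a trigger — this domain ends here.
[+nasal] positions on the surface: 2 3 4 8 10.

5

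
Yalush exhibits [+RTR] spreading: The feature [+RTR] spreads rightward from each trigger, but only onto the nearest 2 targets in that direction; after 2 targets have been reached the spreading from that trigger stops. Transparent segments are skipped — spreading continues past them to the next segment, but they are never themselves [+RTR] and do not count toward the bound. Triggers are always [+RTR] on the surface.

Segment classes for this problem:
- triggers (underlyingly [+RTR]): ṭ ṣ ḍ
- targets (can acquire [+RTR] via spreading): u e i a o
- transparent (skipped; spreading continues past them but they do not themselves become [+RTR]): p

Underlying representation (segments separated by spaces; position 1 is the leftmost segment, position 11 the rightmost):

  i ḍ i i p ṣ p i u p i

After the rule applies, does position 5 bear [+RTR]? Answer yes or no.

no

From /ḍ/ at 2 rightward: 3 /i/ → [+RTR]; 4 /i/ → [+RTR]; bound reached.
From /ṣ/ at 6 rightward: 7 /p/ transparent; 8 /i/ → [+RTR]; 9 /u/ → [+RTR]; bound reached.
Targets with no active source: positions 1 11 stay [-emphatic].
[+RTR] positions on the surface: 2 3 4 6 8 9.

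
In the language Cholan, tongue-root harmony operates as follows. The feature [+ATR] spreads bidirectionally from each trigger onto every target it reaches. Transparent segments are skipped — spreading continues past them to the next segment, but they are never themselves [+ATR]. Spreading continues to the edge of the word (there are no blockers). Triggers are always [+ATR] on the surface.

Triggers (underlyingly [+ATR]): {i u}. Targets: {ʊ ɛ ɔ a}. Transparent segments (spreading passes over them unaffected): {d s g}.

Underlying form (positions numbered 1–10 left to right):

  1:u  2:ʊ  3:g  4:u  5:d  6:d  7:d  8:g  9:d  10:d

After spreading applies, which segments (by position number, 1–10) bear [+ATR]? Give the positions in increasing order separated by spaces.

From /u/ at 1 rightward: 2 /ʊ/ → [+ATR]; 3 /g/ transparent; 4 /u/ is itself a trigger — this domain ends here.
From /u/ at 1 leftward: word edge.
From /u/ at 4 rightward: 5 /d/ transparent; 6 /d/ transparent; 7 /d/ transparent; 8 /g/ transparent; 9 /d/ transparent; 10 /d/ transparent; word edge.
From /u/ at 4 leftward: 3 /g/ transparent; 2 /ʊ/ → [+ATR]; 1 /u/ is itself a trigger — this domain ends here.

1 2 4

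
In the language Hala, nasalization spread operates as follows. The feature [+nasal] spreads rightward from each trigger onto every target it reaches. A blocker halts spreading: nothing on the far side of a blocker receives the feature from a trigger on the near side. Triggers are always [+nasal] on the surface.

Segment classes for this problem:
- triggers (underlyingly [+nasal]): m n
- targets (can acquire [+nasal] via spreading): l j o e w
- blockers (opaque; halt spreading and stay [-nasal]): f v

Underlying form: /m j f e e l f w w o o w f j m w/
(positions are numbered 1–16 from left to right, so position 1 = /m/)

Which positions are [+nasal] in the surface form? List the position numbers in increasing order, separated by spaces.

1 2 15 16

From /m/ at 1 rightward: 2 /j/ → [+nasal]; 3 /f/ blocks.
From /m/ at 15 rightward: 16 /w/ → [+nasal]; word edge.
Targets with no active source: positions 4 5 6 8 9 10 11 12 14 stay [-nasal].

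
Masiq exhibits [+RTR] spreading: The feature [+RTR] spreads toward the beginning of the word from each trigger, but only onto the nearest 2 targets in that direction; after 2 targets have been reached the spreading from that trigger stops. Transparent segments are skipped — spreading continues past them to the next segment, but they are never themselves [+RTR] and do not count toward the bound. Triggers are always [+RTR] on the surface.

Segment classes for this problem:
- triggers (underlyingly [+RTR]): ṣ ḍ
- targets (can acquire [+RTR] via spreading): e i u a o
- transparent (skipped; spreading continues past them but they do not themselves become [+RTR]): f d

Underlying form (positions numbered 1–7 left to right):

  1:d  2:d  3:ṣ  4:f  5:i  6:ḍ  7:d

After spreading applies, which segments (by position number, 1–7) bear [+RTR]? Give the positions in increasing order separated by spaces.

3 5 6

From /ṣ/ at 3 leftward: 2 /d/ transparent; 1 /d/ transparent; word edge.
From /ḍ/ at 6 leftward: 5 /i/ → [+RTR]; 4 /f/ transparent; 3 /ṣ/ is itself a trigger — this domain ends here.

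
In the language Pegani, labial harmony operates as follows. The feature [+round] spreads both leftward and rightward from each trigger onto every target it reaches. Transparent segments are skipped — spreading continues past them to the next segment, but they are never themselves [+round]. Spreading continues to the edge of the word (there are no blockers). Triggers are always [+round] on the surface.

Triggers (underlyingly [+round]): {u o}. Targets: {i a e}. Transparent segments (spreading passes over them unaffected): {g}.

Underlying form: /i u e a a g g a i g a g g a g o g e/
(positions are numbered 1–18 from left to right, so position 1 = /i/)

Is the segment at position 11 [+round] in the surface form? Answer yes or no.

From /u/ at 2 rightward: 3 /e/ → [+round]; 4 /a/ → [+round]; 5 /a/ → [+round]; 6 /g/ transparent; 7 /g/ transparent; 8 /a/ → [+round]; 9 /i/ → [+round]; 10 /g/ transparent; 11 /a/ → [+round]; 12 /g/ transparent; 13 /g/ transparent; 14 /a/ → [+round]; 15 /g/ transparent; 16 /o/ is itself a trigger — this domain ends here.
From /u/ at 2 leftward: 1 /i/ → [+round]; word edge.
From /o/ at 16 rightward: 17 /g/ transparent; 18 /e/ → [+round]; word edge.
From /o/ at 16 leftward: 15 /g/ transparent; 14 /a/ → [+round]; 13 /g/ transparent; 12 /g/ transparent; 11 /a/ → [+round]; 10 /g/ transparent; 9 /i/ → [+round]; 8 /a/ → [+round]; 7 /g/ transparent; 6 /g/ transparent; 5 /a/ → [+round]; 4 /a/ → [+round]; 3 /e/ → [+round]; 2 /u/ is itself a trigger — this domain ends here.
[+round] positions on the surface: 1 2 3 4 5 8 9 11 14 16 18.

yes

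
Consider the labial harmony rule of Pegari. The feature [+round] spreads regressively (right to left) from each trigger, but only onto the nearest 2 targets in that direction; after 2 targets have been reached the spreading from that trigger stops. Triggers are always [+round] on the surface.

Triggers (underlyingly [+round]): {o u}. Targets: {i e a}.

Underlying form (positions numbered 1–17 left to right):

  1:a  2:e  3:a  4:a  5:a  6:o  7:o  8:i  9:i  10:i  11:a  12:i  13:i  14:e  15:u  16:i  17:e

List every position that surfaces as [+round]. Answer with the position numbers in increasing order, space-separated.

From /o/ at 6 leftward: 5 /a/ → [+round]; 4 /a/ → [+round]; bound reached.
From /o/ at 7 leftward: 6 /o/ is itself a trigger — this domain ends here.
From /u/ at 15 leftward: 14 /e/ → [+round]; 13 /i/ → [+round]; bound reached.
Targets with no active source: positions 1 2 3 8 9 10 11 12 16 17 stay [-round].

4 5 6 7 13 14 15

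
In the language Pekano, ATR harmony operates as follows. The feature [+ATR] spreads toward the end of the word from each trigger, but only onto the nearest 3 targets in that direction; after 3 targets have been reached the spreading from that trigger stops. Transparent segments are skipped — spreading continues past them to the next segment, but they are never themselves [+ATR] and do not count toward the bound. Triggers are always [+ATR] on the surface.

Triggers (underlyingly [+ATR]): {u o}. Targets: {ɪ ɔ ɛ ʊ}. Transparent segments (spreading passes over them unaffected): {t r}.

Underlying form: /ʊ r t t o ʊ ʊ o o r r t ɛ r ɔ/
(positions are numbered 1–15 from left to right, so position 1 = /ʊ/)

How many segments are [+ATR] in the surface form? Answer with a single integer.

From /o/ at 5 rightward: 6 /ʊ/ → [+ATR]; 7 /ʊ/ → [+ATR]; 8 /o/ is itself a trigger — this domain ends here.
From /o/ at 8 rightward: 9 /o/ is itself a trigger — this domain ends here.
From /o/ at 9 rightward: 10 /r/ transparent; 11 /r/ transparent; 12 /t/ transparent; 13 /ɛ/ → [+ATR]; 14 /r/ transparent; 15 /ɔ/ → [+ATR]; word edge.
Target with no active source: position 1 stays [-ATR].
[+ATR] positions on the surface: 5 6 7 8 9 13 15.

7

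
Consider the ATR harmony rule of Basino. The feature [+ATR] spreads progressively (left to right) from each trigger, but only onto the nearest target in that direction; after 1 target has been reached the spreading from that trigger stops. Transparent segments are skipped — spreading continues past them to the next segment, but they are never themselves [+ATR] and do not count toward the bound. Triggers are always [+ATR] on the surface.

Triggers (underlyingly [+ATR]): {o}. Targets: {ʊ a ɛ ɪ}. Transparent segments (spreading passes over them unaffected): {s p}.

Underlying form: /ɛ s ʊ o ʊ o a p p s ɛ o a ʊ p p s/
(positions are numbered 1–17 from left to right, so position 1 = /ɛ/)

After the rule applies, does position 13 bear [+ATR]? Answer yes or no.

yes

From /o/ at 4 rightward: 5 /ʊ/ → [+ATR]; bound reached.
From /o/ at 6 rightward: 7 /a/ → [+ATR]; bound reached.
From /o/ at 12 rightward: 13 /a/ → [+ATR]; bound reached.
Targets with no active source: positions 1 3 11 14 stay [-ATR].
[+ATR] positions on the surface: 4 5 6 7 12 13.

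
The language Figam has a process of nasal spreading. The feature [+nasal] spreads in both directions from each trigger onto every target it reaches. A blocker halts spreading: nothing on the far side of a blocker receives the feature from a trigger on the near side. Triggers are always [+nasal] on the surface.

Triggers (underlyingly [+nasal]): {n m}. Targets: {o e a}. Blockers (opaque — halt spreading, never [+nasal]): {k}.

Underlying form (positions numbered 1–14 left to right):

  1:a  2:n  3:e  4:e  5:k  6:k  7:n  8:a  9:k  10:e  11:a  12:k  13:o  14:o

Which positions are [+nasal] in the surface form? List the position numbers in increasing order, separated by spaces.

From /n/ at 2 rightward: 3 /e/ → [+nasal]; 4 /e/ → [+nasal]; 5 /k/ blocks.
From /n/ at 2 leftward: 1 /a/ → [+nasal]; word edge.
From /n/ at 7 rightward: 8 /a/ → [+nasal]; 9 /k/ blocks.
From /n/ at 7 leftward: 6 /k/ blocks.
Targets with no active source: positions 10 11 13 14 stay [-nasal].

1 2 3 4 7 8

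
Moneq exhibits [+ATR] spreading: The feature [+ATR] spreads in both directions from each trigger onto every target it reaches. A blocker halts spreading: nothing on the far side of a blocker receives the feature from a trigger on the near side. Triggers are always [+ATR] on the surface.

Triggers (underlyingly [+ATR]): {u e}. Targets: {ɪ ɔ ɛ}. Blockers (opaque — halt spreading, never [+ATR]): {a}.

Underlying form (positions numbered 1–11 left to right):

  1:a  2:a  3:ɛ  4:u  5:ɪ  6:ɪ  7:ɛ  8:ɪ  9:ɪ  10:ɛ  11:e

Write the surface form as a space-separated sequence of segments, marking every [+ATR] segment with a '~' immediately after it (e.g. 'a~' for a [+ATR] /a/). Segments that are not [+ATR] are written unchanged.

a a ɛ~ u~ ɪ~ ɪ~ ɛ~ ɪ~ ɪ~ ɛ~ e~

From /u/ at 4 rightward: 5 /ɪ/ → [+ATR]; 6 /ɪ/ → [+ATR]; 7 /ɛ/ → [+ATR]; 8 /ɪ/ → [+ATR]; 9 /ɪ/ → [+ATR]; 10 /ɛ/ → [+ATR]; 11 /e/ is itself a trigger — this domain ends here.
From /u/ at 4 leftward: 3 /ɛ/ → [+ATR]; 2 /a/ blocks.
From /e/ at 11 rightward: word edge.
From /e/ at 11 leftward: 10 /ɛ/ → [+ATR]; 9 /ɪ/ → [+ATR]; 8 /ɪ/ → [+ATR]; 7 /ɛ/ → [+ATR]; 6 /ɪ/ → [+ATR]; 5 /ɪ/ → [+ATR]; 4 /u/ is itself a trigger — this domain ends here.
[+ATR] positions on the surface: 3 4 5 6 7 8 9 10 11.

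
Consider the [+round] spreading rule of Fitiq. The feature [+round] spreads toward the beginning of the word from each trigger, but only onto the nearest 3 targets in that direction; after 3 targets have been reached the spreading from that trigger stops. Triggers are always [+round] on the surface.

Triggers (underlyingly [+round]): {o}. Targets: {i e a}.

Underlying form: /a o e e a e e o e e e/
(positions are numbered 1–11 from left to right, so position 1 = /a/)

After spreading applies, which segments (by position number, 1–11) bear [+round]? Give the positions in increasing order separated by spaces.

1 2 5 6 7 8

From /o/ at 2 leftward: 1 /a/ → [+round]; word edge.
From /o/ at 8 leftward: 7 /e/ → [+round]; 6 /e/ → [+round]; 5 /a/ → [+round]; bound reached.
Targets with no active source: positions 3 4 9 10 11 stay [-round].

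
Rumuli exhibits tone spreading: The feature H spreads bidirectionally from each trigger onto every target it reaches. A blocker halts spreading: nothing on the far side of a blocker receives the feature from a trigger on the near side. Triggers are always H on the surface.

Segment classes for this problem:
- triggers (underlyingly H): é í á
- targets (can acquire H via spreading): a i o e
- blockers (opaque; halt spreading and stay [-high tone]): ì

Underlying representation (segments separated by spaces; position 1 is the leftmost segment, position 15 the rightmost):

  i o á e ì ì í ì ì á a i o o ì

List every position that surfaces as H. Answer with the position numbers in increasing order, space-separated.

From /á/ at 3 rightward: 4 /e/ → H; 5 /ì/ blocks.
From /á/ at 3 leftward: 2 /o/ → H; 1 /i/ → H; word edge.
From /í/ at 7 rightward: 8 /ì/ blocks.
From /í/ at 7 leftward: 6 /ì/ blocks.
From /á/ at 10 rightward: 11 /a/ → H; 12 /i/ → H; 13 /o/ → H; 14 /o/ → H; 15 /ì/ blocks.
From /á/ at 10 leftward: 9 /ì/ blocks.

1 2 3 4 7 10 11 12 13 14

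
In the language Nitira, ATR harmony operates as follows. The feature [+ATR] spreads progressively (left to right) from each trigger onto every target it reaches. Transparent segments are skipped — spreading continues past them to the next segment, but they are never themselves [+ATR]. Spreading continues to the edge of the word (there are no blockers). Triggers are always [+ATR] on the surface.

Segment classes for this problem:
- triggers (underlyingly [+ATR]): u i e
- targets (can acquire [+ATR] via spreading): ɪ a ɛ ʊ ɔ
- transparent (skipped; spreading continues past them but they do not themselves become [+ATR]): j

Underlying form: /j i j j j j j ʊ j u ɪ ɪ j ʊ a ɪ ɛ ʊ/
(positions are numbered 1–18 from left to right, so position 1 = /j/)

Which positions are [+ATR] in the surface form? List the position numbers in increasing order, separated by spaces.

2 8 10 11 12 14 15 16 17 18

From /i/ at 2 rightward: 3 /j/ transparent; 4 /j/ transparent; 5 /j/ transparent; 6 /j/ transparent; 7 /j/ transparent; 8 /ʊ/ → [+ATR]; 9 /j/ transparent; 10 /u/ is itself a trigger — this domain ends here.
From /u/ at 10 rightward: 11 /ɪ/ → [+ATR]; 12 /ɪ/ → [+ATR]; 13 /j/ transparent; 14 /ʊ/ → [+ATR]; 15 /a/ → [+ATR]; 16 /ɪ/ → [+ATR]; 17 /ɛ/ → [+ATR]; 18 /ʊ/ → [+ATR]; word edge.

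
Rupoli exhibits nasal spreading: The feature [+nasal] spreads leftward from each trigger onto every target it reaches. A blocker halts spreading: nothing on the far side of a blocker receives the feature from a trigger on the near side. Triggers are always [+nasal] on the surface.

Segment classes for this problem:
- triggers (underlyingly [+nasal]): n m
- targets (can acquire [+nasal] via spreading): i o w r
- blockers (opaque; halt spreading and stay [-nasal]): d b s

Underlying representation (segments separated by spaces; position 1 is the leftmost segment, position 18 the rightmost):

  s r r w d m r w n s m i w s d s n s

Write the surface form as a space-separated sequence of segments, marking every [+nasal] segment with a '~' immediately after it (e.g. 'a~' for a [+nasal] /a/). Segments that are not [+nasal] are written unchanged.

From /m/ at 6 leftward: 5 /d/ blocks.
From /n/ at 9 leftward: 8 /w/ → [+nasal]; 7 /r/ → [+nasal]; 6 /m/ is itself a trigger — this domain ends here.
From /m/ at 11 leftward: 10 /s/ blocks.
From /n/ at 17 leftward: 16 /s/ blocks.
Targets with no active source: positions 2 3 4 12 13 stay [-nasal].
[+nasal] positions on the surface: 6 7 8 9 11 17.

s r r w d m~ r~ w~ n~ s m~ i w s d s n~ s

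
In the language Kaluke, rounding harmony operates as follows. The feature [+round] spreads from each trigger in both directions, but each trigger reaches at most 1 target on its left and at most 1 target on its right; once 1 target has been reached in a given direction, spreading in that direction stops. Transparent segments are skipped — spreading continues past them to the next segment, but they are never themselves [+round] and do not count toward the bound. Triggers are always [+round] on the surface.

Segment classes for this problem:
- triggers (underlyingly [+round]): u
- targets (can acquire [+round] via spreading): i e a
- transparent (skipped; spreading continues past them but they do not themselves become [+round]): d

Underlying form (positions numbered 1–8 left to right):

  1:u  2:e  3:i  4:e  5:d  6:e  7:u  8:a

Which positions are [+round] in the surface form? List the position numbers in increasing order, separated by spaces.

From /u/ at 1 rightward: 2 /e/ → [+round]; bound reached.
From /u/ at 1 leftward: word edge.
From /u/ at 7 rightward: 8 /a/ → [+round]; bound reached.
From /u/ at 7 leftward: 6 /e/ → [+round]; bound reached.
Targets with no active source: positions 3 4 stay [-round].

1 2 6 7 8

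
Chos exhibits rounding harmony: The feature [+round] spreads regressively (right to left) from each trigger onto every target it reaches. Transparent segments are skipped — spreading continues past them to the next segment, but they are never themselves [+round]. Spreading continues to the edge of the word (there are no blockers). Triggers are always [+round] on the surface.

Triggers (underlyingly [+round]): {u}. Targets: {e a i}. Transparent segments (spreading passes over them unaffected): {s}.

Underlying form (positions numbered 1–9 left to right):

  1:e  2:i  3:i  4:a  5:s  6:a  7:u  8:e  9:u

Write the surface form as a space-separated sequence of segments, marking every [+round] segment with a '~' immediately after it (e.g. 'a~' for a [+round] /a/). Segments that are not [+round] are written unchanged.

From /u/ at 7 leftward: 6 /a/ → [+round]; 5 /s/ transparent; 4 /a/ → [+round]; 3 /i/ → [+round]; 2 /i/ → [+round]; 1 /e/ → [+round]; word edge.
From /u/ at 9 leftward: 8 /e/ → [+round]; 7 /u/ is itself a trigger — this domain ends here.
[+round] positions on the surface: 1 2 3 4 6 7 8 9.

e~ i~ i~ a~ s a~ u~ e~ u~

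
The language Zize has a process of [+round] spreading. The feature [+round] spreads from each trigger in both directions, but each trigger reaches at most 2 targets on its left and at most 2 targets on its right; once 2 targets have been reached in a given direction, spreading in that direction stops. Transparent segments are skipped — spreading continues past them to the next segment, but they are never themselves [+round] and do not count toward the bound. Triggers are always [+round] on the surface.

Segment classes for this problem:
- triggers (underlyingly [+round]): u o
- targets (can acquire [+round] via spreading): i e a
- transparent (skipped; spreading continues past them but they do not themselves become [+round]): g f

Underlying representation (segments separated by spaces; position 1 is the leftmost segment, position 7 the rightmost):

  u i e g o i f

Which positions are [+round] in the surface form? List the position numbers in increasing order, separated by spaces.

From /u/ at 1 rightward: 2 /i/ → [+round]; 3 /e/ → [+round]; bound reached.
From /u/ at 1 leftward: word edge.
From /o/ at 5 rightward: 6 /i/ → [+round]; 7 /f/ transparent; word edge.
From /o/ at 5 leftward: 4 /g/ transparent; 3 /e/ → [+round]; 2 /i/ → [+round]; bound reached.

1 2 3 5 6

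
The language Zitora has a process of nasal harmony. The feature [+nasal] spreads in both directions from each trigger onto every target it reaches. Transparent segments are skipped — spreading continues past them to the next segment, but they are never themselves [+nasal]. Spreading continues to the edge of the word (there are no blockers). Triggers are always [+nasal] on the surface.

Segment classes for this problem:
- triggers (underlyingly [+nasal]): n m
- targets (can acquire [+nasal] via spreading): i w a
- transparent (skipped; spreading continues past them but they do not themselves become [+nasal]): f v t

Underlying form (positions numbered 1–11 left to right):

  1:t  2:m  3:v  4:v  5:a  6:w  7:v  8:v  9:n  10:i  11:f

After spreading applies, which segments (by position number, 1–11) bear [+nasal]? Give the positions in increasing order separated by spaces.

2 5 6 9 10

From /m/ at 2 rightward: 3 /v/ transparent; 4 /v/ transparent; 5 /a/ → [+nasal]; 6 /w/ → [+nasal]; 7 /v/ transparent; 8 /v/ transparent; 9 /n/ is itself a trigger — this domain ends here.
From /m/ at 2 leftward: 1 /t/ transparent; word edge.
From /n/ at 9 rightward: 10 /i/ → [+nasal]; 11 /f/ transparent; word edge.
From /n/ at 9 leftward: 8 /v/ transparent; 7 /v/ transparent; 6 /w/ → [+nasal]; 5 /a/ → [+nasal]; 4 /v/ transparent; 3 /v/ transparent; 2 /m/ is itself a trigger — this domain ends here.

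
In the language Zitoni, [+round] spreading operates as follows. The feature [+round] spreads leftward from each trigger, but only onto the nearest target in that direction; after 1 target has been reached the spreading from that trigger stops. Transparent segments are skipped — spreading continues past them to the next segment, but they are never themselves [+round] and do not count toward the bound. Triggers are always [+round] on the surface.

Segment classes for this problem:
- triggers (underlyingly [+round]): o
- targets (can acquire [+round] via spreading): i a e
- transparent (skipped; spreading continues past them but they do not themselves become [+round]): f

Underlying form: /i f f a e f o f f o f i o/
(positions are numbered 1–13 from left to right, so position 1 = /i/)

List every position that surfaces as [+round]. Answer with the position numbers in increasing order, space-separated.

From /o/ at 7 leftward: 6 /f/ transparent; 5 /e/ → [+round]; bound reached.
From /o/ at 10 leftward: 9 /f/ transparent; 8 /f/ transparent; 7 /o/ is itself a trigger — this domain ends here.
From /o/ at 13 leftward: 12 /i/ → [+round]; bound reached.
Targets with no active source: positions 1 4 stay [-round].

5 7 10 12 13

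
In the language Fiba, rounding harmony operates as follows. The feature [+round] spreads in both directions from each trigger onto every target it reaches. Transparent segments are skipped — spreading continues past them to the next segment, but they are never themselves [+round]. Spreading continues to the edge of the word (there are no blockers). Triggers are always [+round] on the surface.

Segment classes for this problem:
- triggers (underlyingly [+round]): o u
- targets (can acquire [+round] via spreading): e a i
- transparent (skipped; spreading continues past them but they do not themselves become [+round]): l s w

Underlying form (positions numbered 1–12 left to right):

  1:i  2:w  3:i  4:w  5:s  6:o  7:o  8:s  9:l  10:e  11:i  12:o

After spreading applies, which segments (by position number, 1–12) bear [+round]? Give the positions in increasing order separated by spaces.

1 3 6 7 10 11 12

From /o/ at 6 rightward: 7 /o/ is itself a trigger — this domain ends here.
From /o/ at 6 leftward: 5 /s/ transparent; 4 /w/ transparent; 3 /i/ → [+round]; 2 /w/ transparent; 1 /i/ → [+round]; word edge.
From /o/ at 7 rightward: 8 /s/ transparent; 9 /l/ transparent; 10 /e/ → [+round]; 11 /i/ → [+round]; 12 /o/ is itself a trigger — this domain ends here.
From /o/ at 7 leftward: 6 /o/ is itself a trigger — this domain ends here.
From /o/ at 12 rightward: word edge.
From /o/ at 12 leftward: 11 /i/ → [+round]; 10 /e/ → [+round]; 9 /l/ transparent; 8 /s/ transparent; 7 /o/ is itself a trigger — this domain ends here.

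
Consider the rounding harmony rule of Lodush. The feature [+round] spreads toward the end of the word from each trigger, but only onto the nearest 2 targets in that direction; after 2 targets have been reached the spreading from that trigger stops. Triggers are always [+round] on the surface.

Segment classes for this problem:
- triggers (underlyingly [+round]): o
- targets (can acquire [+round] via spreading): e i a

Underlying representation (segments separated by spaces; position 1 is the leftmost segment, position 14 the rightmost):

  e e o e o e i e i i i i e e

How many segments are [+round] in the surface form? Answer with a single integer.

From /o/ at 3 rightward: 4 /e/ → [+round]; 5 /o/ is itself a trigger — this domain ends here.
From /o/ at 5 rightward: 6 /e/ → [+round]; 7 /i/ → [+round]; bound reached.
Targets with no active source: positions 1 2 8 9 10 11 12 13 14 stay [-round].
[+round] positions on the surface: 3 4 5 6 7.

5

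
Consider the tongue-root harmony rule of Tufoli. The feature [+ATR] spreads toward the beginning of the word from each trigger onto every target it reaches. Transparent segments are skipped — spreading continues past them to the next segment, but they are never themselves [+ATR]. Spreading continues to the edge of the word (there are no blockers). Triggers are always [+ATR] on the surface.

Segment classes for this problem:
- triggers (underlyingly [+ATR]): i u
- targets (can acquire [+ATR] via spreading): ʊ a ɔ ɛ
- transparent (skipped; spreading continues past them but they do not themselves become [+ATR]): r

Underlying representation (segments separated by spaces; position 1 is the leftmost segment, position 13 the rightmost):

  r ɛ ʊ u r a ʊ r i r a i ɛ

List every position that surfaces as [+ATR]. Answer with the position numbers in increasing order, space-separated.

From /u/ at 4 leftward: 3 /ʊ/ → [+ATR]; 2 /ɛ/ → [+ATR]; 1 /r/ transparent; word edge.
From /i/ at 9 leftward: 8 /r/ transparent; 7 /ʊ/ → [+ATR]; 6 /a/ → [+ATR]; 5 /r/ transparent; 4 /u/ is itself a trigger — this domain ends here.
From /i/ at 12 leftward: 11 /a/ → [+ATR]; 10 /r/ transparent; 9 /i/ is itself a trigger — this domain ends here.
Target with no active source: position 13 stays [-ATR].

2 3 4 6 7 9 11 12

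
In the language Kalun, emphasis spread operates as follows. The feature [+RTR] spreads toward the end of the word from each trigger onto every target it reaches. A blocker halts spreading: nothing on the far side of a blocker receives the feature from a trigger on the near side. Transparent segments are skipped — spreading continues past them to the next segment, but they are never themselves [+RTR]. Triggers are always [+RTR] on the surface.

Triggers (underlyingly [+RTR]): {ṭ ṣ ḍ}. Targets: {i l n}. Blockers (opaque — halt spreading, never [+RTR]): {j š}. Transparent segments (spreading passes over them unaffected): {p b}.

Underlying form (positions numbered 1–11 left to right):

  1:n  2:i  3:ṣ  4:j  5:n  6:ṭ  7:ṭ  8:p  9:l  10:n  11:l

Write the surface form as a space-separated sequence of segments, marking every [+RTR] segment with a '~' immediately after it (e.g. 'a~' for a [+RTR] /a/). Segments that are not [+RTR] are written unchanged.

From /ṣ/ at 3 rightward: 4 /j/ blocks.
From /ṭ/ at 6 rightward: 7 /ṭ/ is itself a trigger — this domain ends here.
From /ṭ/ at 7 rightward: 8 /p/ transparent; 9 /l/ → [+RTR]; 10 /n/ → [+RTR]; 11 /l/ → [+RTR]; word edge.
Targets with no active source: positions 1 2 5 stay [-emphatic].
[+RTR] positions on the surface: 3 6 7 9 10 11.

n i ṣ~ j n ṭ~ ṭ~ p l~ n~ l~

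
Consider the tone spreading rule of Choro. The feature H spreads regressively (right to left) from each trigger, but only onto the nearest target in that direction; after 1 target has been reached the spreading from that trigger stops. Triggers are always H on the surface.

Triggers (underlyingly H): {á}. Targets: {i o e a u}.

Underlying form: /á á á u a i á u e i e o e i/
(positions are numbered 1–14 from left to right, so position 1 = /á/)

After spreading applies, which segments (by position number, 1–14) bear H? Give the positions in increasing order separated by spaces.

From /á/ at 1 leftward: word edge.
From /á/ at 2 leftward: 1 /á/ is itself a trigger — this domain ends here.
From /á/ at 3 leftward: 2 /á/ is itself a trigger — this domain ends here.
From /á/ at 7 leftward: 6 /i/ → H; bound reached.
Targets with no active source: positions 4 5 8 9 10 11 12 13 14 stay [-high tone].

1 2 3 6 7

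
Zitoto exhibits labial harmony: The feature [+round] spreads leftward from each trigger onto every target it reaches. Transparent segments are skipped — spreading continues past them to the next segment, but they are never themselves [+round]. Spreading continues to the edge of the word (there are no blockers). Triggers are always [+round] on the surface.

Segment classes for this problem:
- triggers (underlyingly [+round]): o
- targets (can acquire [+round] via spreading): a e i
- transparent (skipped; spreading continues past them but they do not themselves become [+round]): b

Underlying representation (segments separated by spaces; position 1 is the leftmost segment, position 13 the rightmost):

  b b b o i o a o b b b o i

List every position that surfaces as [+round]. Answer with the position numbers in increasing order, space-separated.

From /o/ at 4 leftward: 3 /b/ transparent; 2 /b/ transparent; 1 /b/ transparent; word edge.
From /o/ at 6 leftward: 5 /i/ → [+round]; 4 /o/ is itself a trigger — this domain ends here.
From /o/ at 8 leftward: 7 /a/ → [+round]; 6 /o/ is itself a trigger — this domain ends here.
From /o/ at 12 leftward: 11 /b/ transparent; 10 /b/ transparent; 9 /b/ transparent; 8 /o/ is itself a trigger — this domain ends here.
Target with no active source: position 13 stays [-round].

4 5 6 7 8 12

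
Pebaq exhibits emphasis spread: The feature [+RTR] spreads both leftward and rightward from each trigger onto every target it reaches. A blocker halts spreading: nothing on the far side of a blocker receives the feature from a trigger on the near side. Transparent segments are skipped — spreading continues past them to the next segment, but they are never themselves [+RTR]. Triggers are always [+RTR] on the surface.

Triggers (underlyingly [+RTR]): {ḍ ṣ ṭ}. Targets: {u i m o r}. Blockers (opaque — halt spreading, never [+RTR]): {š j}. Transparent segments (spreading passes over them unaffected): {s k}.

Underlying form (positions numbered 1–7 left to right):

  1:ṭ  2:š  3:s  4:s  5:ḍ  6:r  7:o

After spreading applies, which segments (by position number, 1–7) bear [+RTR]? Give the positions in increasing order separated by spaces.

1 5 6 7

From /ṭ/ at 1 rightward: 2 /š/ blocks.
From /ṭ/ at 1 leftward: word edge.
From /ḍ/ at 5 rightward: 6 /r/ → [+RTR]; 7 /o/ → [+RTR]; word edge.
From /ḍ/ at 5 leftward: 4 /s/ transparent; 3 /s/ transparent; 2 /š/ blocks.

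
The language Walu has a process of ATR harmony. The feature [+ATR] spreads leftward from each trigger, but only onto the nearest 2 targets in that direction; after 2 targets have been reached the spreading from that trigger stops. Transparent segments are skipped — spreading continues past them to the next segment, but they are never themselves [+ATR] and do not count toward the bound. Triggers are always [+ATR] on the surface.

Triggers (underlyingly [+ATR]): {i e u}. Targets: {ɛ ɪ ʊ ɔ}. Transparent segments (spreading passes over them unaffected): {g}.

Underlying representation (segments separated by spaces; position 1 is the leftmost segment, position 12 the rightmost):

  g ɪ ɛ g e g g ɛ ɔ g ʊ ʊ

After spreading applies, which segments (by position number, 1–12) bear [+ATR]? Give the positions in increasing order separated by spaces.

2 3 5

From /e/ at 5 leftward: 4 /g/ transparent; 3 /ɛ/ → [+ATR]; 2 /ɪ/ → [+ATR]; bound reached.
Targets with no active source: positions 8 9 11 12 stay [-ATR].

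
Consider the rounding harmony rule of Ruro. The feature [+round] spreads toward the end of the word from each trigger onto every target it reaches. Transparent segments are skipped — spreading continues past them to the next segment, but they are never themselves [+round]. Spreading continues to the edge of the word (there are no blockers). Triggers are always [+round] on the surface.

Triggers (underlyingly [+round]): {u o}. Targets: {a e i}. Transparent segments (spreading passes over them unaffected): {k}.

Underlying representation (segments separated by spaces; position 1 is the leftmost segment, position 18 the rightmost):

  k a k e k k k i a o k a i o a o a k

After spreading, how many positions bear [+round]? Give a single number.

From /o/ at 10 rightward: 11 /k/ transparent; 12 /a/ → [+round]; 13 /i/ → [+round]; 14 /o/ is itself a trigger — this domain ends here.
From /o/ at 14 rightward: 15 /a/ → [+round]; 16 /o/ is itself a trigger — this domain ends here.
From /o/ at 16 rightward: 17 /a/ → [+round]; 18 /k/ transparent; word edge.
Targets with no active source: positions 2 4 8 9 stay [-round].
[+round] positions on the surface: 10 12 13 14 15 16 17.

7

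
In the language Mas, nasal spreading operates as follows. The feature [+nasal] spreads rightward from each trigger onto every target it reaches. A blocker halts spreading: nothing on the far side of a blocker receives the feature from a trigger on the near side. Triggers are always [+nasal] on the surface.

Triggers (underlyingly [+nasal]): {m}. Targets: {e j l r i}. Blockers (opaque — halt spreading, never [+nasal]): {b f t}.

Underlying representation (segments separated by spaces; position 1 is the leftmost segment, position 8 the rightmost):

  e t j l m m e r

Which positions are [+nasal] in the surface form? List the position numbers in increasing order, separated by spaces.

5 6 7 8

From /m/ at 5 rightward: 6 /m/ is itself a trigger — this domain ends here.
From /m/ at 6 rightward: 7 /e/ → [+nasal]; 8 /r/ → [+nasal]; word edge.
Targets with no active source: positions 1 3 4 stay [-nasal].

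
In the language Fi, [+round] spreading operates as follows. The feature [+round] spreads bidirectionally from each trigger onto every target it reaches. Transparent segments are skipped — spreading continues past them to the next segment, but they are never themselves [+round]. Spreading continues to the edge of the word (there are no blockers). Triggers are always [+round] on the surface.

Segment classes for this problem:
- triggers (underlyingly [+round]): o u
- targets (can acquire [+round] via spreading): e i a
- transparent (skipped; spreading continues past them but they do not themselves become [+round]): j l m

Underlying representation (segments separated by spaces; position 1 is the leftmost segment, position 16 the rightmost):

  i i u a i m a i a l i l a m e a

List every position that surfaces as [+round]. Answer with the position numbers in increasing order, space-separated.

From /u/ at 3 rightward: 4 /a/ → [+round]; 5 /i/ → [+round]; 6 /m/ transparent; 7 /a/ → [+round]; 8 /i/ → [+round]; 9 /a/ → [+round]; 10 /l/ transparent; 11 /i/ → [+round]; 12 /l/ transparent; 13 /a/ → [+round]; 14 /m/ transparent; 15 /e/ → [+round]; 16 /a/ → [+round]; word edge.
From /u/ at 3 leftward: 2 /i/ → [+round]; 1 /i/ → [+round]; word edge.

1 2 3 4 5 7 8 9 11 13 15 16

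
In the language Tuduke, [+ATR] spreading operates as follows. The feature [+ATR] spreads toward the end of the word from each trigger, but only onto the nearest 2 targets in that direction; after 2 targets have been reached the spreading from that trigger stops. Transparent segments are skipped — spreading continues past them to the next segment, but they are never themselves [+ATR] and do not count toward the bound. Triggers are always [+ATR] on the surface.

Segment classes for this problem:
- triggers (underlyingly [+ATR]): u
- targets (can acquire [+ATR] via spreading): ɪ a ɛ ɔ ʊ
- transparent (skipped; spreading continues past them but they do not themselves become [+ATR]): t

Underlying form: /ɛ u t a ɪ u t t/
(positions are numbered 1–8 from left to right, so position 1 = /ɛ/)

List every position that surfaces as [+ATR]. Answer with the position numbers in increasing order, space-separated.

2 4 5 6

From /u/ at 2 rightward: 3 /t/ transparent; 4 /a/ → [+ATR]; 5 /ɪ/ → [+ATR]; bound reached.
From /u/ at 6 rightward: 7 /t/ transparent; 8 /t/ transparent; word edge.
Target with no active source: position 1 stays [-ATR].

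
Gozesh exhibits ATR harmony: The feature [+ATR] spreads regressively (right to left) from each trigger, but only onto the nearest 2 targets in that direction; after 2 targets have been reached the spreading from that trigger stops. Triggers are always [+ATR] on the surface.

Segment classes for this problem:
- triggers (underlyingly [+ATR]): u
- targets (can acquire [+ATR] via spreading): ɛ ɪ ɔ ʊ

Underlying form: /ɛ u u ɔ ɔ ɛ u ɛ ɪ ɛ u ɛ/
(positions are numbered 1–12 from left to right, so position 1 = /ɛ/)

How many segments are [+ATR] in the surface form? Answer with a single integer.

From /u/ at 2 leftward: 1 /ɛ/ → [+ATR]; word edge.
From /u/ at 3 leftward: 2 /u/ is itself a trigger — this domain ends here.
From /u/ at 7 leftward: 6 /ɛ/ → [+ATR]; 5 /ɔ/ → [+ATR]; bound reached.
From /u/ at 11 leftward: 10 /ɛ/ → [+ATR]; 9 /ɪ/ → [+ATR]; bound reached.
Targets with no active source: positions 4 8 12 stay [-ATR].
[+ATR] positions on the surface: 1 2 3 5 6 7 9 10 11.

9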